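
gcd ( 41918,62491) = 1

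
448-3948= - 3500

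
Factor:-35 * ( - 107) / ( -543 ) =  -3745/543 = - 3^( - 1 )*5^1  *7^1 * 107^1*181^ ( - 1)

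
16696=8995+7701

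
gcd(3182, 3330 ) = 74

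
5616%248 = 160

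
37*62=2294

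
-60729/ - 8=7591+1/8 = 7591.12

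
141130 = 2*70565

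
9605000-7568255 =2036745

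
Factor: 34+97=131^1 = 131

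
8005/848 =9 + 373/848  =  9.44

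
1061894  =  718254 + 343640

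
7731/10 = 7731/10 = 773.10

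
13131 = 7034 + 6097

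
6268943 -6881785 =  - 612842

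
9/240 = 3/80 = 0.04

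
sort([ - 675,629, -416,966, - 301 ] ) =[ - 675, - 416,  -  301, 629,966] 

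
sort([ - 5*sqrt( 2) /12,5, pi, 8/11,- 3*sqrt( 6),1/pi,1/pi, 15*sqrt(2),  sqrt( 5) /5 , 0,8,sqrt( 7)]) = [  -  3*sqrt(  6), - 5*sqrt( 2) /12, 0,1/pi, 1/pi, sqrt( 5) /5, 8/11, sqrt( 7) , pi, 5, 8, 15 * sqrt( 2) ] 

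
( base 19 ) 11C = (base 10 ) 392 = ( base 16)188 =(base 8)610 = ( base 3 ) 112112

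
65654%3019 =2255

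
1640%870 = 770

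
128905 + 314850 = 443755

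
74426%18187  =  1678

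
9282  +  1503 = 10785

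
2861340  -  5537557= - 2676217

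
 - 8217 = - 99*83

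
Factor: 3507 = 3^1 * 7^1*167^1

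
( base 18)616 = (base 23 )3gd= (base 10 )1968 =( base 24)3A0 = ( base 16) 7b0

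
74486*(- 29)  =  - 2160094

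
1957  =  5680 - 3723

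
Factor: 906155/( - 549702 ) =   -  2^(-1)*3^( - 2 ) * 5^1*61^1*2971^1 * 30539^(-1)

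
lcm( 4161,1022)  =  58254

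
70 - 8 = 62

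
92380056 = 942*98068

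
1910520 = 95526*20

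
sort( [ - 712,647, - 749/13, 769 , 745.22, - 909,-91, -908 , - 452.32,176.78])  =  [-909 ,-908 ,-712 ,-452.32,  -  91, - 749/13,176.78,647, 745.22,769] 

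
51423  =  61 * 843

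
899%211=55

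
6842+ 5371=12213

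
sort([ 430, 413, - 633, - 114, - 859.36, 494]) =[ - 859.36, - 633, - 114,413 , 430, 494]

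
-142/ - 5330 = 71/2665 = 0.03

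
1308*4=5232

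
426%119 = 69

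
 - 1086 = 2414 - 3500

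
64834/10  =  6483+ 2/5 = 6483.40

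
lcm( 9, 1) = 9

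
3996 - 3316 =680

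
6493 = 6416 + 77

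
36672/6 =6112 = 6112.00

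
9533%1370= 1313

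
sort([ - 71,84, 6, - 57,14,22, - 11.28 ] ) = [ -71, - 57, - 11.28,  6,14,22, 84 ] 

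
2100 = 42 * 50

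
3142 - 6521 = - 3379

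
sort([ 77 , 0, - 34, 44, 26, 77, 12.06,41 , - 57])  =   [-57 , - 34,0, 12.06, 26, 41, 44, 77, 77]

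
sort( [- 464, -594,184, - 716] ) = [ - 716, -594, - 464,184] 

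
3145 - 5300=-2155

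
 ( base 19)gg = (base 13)1b8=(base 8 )500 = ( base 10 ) 320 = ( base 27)BN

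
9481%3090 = 211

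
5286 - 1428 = 3858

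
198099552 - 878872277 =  - 680772725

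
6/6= 1 = 1.00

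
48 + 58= 106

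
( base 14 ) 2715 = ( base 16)1ADF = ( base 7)26025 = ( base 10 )6879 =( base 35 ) 5LJ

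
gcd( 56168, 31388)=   1652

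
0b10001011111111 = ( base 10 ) 8959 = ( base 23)glc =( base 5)241314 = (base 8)21377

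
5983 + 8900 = 14883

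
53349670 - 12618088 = 40731582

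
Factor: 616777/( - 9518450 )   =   - 2^( -1 )*5^ (  -  2)*7^1*17^1 * 71^1* 73^1*190369^( - 1)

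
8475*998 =8458050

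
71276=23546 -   -  47730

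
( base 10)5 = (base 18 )5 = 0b101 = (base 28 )5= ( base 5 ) 10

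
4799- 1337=3462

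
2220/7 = 2220/7 = 317.14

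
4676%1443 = 347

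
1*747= 747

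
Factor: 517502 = 2^1*41^1*6311^1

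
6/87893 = 6/87893 = 0.00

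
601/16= 37 + 9/16 =37.56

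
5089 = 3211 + 1878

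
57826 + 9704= 67530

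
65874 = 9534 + 56340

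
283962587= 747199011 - 463236424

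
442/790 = 221/395=0.56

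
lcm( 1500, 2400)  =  12000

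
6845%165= 80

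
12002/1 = 12002= 12002.00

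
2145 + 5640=7785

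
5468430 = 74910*73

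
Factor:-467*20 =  - 9340 = - 2^2*5^1*467^1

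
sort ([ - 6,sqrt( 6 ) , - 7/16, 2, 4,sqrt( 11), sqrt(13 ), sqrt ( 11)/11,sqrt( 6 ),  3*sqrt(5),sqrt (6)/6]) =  [  -  6,  -  7/16,sqrt( 11 ) /11,sqrt ( 6) /6, 2,sqrt ( 6),  sqrt( 6),sqrt( 11 ),sqrt(13),4,3*sqrt( 5 )] 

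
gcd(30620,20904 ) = 4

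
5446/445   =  12  +  106/445 = 12.24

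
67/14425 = 67/14425 = 0.00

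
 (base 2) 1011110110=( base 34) MA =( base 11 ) 62a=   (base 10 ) 758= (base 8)1366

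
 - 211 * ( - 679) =143269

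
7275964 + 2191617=9467581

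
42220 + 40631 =82851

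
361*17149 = 6190789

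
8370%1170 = 180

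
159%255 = 159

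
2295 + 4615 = 6910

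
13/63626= 13/63626  =  0.00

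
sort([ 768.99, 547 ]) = [547, 768.99 ] 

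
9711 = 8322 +1389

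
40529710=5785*7006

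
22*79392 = 1746624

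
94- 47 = 47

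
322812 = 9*35868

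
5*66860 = 334300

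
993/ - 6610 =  - 1 + 5617/6610 =- 0.15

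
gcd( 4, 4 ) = 4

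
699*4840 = 3383160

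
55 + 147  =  202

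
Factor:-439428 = - 2^2 * 3^1*11^1 *3329^1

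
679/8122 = 679/8122 =0.08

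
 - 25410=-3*8470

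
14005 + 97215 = 111220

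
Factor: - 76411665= -3^2*5^1 *11^1*29^1*5323^1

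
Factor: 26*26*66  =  2^3*3^1*11^1*13^2 = 44616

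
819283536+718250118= 1537533654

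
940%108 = 76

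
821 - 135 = 686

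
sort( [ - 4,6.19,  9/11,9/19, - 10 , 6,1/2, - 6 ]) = [ - 10 , - 6 , - 4, 9/19,1/2,9/11, 6,6.19]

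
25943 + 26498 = 52441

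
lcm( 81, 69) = 1863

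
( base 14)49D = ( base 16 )39B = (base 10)923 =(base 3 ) 1021012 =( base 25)1BN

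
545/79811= 545/79811 = 0.01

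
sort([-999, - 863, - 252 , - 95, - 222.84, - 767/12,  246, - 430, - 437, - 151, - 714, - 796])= [ - 999, -863, - 796,-714, - 437,  -  430,-252 , - 222.84,  -  151, - 95, - 767/12, 246]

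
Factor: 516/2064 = 1/4 = 2^(-2 ) 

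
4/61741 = 4/61741 = 0.00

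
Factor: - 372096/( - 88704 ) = 323/77= 7^( - 1)*11^( - 1 )*17^1*19^1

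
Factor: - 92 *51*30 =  - 140760 = - 2^3*3^2*5^1 * 17^1*23^1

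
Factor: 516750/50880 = 325/32 = 2^(-5)*5^2*13^1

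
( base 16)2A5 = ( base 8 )1245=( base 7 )1655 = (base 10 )677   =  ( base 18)21b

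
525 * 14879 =7811475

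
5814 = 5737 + 77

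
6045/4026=1 + 673/1342= 1.50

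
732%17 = 1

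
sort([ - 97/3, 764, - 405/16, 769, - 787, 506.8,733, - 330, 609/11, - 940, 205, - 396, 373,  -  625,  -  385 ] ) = [ - 940 , - 787,  -  625, - 396 , - 385,-330, - 97/3  , - 405/16, 609/11 , 205,373, 506.8, 733, 764, 769 ] 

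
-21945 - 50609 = -72554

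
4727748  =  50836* 93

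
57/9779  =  57/9779 = 0.01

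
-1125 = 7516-8641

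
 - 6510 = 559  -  7069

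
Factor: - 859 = -859^1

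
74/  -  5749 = - 74/5749 = - 0.01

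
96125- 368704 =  - 272579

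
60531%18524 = 4959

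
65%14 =9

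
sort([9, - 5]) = [ - 5, 9]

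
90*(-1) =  - 90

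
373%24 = 13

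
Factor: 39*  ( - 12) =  - 468= - 2^2*3^2*13^1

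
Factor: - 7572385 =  - 5^1 * 449^1 * 3373^1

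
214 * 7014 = 1500996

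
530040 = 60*8834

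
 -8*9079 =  - 72632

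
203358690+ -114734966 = 88623724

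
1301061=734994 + 566067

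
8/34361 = 8/34361 = 0.00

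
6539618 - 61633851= - 55094233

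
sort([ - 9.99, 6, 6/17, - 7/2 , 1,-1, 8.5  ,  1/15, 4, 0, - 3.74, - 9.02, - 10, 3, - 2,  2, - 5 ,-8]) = [ - 10, - 9.99, - 9.02, - 8, - 5, - 3.74 ,-7/2, - 2,  -  1,  0,  1/15 , 6/17,1, 2,3, 4,6 , 8.5]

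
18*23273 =418914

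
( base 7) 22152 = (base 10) 5574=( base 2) 1010111000110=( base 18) H3C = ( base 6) 41450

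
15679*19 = 297901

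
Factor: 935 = 5^1*11^1*17^1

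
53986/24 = 26993/12 = 2249.42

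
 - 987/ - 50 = 987/50 = 19.74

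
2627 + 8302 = 10929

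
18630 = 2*9315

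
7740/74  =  3870/37 = 104.59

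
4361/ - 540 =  - 4361/540 =-8.08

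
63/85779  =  7/9531 = 0.00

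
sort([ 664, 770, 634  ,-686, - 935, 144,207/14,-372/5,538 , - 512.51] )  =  [  -  935,- 686,- 512.51, - 372/5, 207/14, 144,538, 634, 664,  770]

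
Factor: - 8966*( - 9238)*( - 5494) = - 2^3*31^1 * 41^1 * 67^1  *  149^1*  4483^1 = - 455056526552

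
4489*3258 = 14625162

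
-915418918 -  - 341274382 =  - 574144536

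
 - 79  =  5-84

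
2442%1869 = 573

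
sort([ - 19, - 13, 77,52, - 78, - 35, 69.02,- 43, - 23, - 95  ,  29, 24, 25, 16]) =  [  -  95, - 78, - 43,-35,- 23, - 19, - 13,  16, 24 , 25, 29, 52,69.02, 77 ]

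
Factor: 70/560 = 2^( - 3) = 1/8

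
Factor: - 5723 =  - 59^1*97^1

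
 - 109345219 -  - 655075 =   -  108690144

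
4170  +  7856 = 12026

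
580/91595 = 116/18319 = 0.01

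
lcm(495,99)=495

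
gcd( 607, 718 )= 1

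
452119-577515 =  - 125396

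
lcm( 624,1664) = 4992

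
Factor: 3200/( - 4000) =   -  2^2*5^( - 1) = -4/5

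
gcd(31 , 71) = 1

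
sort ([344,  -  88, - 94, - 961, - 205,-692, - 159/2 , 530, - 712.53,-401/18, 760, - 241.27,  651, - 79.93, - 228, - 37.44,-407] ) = [ - 961, - 712.53,  -  692,  -  407,-241.27, -228, - 205, - 94, - 88,  -  79.93, - 159/2, -37.44, - 401/18 , 344, 530,651, 760 ] 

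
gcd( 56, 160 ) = 8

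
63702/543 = 21234/181 = 117.31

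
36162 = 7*5166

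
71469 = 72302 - 833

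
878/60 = 439/30 = 14.63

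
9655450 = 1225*7882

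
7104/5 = 7104/5 = 1420.80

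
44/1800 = 11/450 = 0.02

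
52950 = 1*52950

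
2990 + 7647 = 10637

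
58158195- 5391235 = 52766960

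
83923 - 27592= 56331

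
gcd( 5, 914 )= 1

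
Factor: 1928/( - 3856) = -1/2 = -  2^( - 1)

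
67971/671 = 101+200/671 =101.30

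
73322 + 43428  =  116750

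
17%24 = 17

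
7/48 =7/48 = 0.15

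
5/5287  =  5/5287 = 0.00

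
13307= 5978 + 7329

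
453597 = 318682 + 134915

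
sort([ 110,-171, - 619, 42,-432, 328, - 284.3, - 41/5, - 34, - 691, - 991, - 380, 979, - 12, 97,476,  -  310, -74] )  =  [ - 991 , - 691,-619, -432,-380,-310,  -  284.3, - 171, - 74 ,-34,-12,-41/5, 42 , 97,110, 328, 476,979 ] 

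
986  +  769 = 1755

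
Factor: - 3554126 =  - 2^1 * 41^1*89^1*487^1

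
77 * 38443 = 2960111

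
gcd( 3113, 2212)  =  1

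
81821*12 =981852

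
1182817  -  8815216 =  - 7632399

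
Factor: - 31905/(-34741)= 3^2*5^1*7^( - 2) = 45/49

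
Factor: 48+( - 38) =2^1*5^1 = 10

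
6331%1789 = 964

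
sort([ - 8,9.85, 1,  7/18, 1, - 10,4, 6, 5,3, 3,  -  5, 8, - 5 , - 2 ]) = [ - 10,-8, - 5, - 5,-2,  7/18,1, 1,  3,3, 4,5,6, 8, 9.85 ]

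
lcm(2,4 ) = 4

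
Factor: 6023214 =2^1 * 3^3*71^1* 1571^1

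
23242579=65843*353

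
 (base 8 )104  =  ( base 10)68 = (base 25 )2I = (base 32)24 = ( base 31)26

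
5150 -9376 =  - 4226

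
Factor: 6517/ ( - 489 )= -3^( - 1)*7^3 * 19^1*163^( -1) 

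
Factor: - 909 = - 3^2*101^1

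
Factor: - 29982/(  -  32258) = 14991/16129 = 3^1*19^1*127^ ( - 2)*263^1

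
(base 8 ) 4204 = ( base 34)1u4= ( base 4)202010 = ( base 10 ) 2180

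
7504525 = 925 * 8113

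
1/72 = 1/72 = 0.01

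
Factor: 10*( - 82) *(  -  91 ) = 2^2*5^1*7^1*13^1*41^1 = 74620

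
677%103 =59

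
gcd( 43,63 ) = 1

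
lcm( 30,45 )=90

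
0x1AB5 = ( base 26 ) a2p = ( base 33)696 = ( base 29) 83M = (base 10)6837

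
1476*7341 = 10835316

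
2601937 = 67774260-65172323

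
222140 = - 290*(- 766 )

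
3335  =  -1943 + 5278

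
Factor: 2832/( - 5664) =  - 1/2 = - 2^( -1 )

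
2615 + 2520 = 5135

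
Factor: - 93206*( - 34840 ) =2^4*5^1*13^1*29^1*67^1*1607^1 =3247297040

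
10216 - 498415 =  - 488199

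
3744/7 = 534 + 6/7 = 534.86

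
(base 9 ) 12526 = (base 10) 8448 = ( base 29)A19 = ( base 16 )2100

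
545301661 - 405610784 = 139690877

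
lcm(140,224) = 1120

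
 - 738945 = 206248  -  945193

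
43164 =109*396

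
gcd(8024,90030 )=2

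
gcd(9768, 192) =24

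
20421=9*2269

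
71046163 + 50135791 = 121181954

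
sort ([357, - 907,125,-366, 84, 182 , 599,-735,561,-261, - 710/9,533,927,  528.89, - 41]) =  [  -  907 ,-735, -366, - 261, - 710/9,-41, 84,125,182,357,528.89,533, 561, 599,927] 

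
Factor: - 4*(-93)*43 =15996  =  2^2*3^1*31^1 *43^1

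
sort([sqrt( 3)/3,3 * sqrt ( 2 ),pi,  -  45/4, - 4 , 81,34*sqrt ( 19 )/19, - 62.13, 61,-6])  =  [ - 62.13 , -45/4, -6,-4,sqrt( 3)/3, pi,3*sqrt( 2 ),34*sqrt (19)/19, 61 , 81]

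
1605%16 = 5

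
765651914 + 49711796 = 815363710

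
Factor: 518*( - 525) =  - 2^1*3^1*5^2*7^2*37^1 =- 271950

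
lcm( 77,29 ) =2233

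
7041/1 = 7041 = 7041.00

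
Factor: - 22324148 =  - 2^2*7^1*11^1 * 72481^1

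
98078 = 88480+9598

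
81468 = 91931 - 10463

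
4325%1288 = 461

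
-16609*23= -382007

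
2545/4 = 636 + 1/4= 636.25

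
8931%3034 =2863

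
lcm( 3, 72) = 72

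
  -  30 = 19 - 49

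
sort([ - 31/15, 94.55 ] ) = [ - 31/15, 94.55 ] 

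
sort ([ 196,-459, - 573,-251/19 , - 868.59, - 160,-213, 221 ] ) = [ - 868.59, - 573, - 459,-213,-160 , - 251/19,196, 221]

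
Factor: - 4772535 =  - 3^1*5^1*373^1 * 853^1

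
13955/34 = 410 + 15/34 = 410.44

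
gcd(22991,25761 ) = 277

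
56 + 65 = 121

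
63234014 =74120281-10886267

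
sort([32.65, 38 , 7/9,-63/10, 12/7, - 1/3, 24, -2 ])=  [-63/10,  -  2, -1/3, 7/9,  12/7,24, 32.65, 38]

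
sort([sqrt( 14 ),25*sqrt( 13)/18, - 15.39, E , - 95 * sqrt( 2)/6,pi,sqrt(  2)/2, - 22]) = [ - 95*sqrt(2)/6, - 22, - 15.39,  sqrt( 2)/2, E,pi,sqrt( 14), 25*sqrt( 13)/18 ]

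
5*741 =3705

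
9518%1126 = 510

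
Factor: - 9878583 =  - 3^1*11^1*13^1*23027^1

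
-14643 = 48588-63231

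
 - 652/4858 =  - 1  +  2103/2429 =- 0.13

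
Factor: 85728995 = 5^1*11^1 * 1558709^1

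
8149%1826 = 845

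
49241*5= 246205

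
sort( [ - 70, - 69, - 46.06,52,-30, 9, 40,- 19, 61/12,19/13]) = [ - 70,-69, - 46.06, - 30, - 19,19/13, 61/12, 9, 40, 52 ]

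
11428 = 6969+4459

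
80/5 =16 = 16.00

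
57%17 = 6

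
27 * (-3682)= - 99414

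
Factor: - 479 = -479^1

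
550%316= 234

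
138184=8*17273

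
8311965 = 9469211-1157246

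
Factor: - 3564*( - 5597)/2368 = 4986927/592 = 2^( - 4)*3^4*11^1*29^1*37^(  -  1)*193^1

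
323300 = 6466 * 50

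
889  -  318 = 571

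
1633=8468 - 6835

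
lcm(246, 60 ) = 2460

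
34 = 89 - 55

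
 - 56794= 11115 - 67909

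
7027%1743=55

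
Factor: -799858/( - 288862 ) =911/329 = 7^(-1)* 47^ ( - 1 )*911^1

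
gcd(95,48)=1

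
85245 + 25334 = 110579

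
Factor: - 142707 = -3^1 * 47569^1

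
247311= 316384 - 69073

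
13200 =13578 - 378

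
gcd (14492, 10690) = 2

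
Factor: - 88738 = - 2^1*13^1*3413^1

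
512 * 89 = 45568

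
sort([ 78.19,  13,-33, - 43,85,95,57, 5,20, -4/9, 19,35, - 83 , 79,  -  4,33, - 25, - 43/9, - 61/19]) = [ - 83,-43,- 33 , - 25, - 43/9,-4, - 61/19, - 4/9,5,13, 19,20,33 , 35,57,78.19,79,85,95]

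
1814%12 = 2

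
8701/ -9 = -8701/9  =  - 966.78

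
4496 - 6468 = - 1972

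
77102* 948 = 73092696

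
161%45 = 26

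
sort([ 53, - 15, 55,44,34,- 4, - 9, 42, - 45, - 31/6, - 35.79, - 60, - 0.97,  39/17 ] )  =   [ -60,-45, - 35.79, - 15, - 9, - 31/6 , - 4, - 0.97, 39/17, 34, 42, 44,53,55 ]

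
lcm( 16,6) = 48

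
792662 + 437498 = 1230160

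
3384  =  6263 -2879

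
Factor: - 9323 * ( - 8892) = 2^2*3^2*13^1*19^1 * 9323^1  =  82900116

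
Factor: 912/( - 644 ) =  - 2^2 * 3^1*7^( - 1) * 19^1*23^( - 1 ) = - 228/161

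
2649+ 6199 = 8848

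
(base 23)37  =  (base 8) 114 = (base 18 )44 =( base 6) 204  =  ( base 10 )76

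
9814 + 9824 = 19638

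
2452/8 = 613/2 = 306.50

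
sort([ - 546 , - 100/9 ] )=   [ - 546,  -  100/9]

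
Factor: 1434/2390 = 3/5 = 3^1*5^ (-1) 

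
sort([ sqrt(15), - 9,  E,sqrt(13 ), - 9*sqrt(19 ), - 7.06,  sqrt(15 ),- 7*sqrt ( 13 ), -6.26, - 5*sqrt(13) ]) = [  -  9*sqrt(19), - 7*sqrt(13 ), - 5*sqrt( 13), - 9, - 7.06, - 6.26,  E, sqrt( 13), sqrt( 15 ),  sqrt ( 15)] 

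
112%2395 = 112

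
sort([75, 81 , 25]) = [ 25,75, 81] 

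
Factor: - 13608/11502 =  - 84/71=- 2^2 * 3^1 * 7^1*71^( - 1)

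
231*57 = 13167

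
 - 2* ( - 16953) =33906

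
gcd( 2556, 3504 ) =12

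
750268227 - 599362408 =150905819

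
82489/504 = 82489/504=163.67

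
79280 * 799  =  63344720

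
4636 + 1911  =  6547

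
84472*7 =591304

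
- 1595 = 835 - 2430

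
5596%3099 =2497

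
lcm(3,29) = 87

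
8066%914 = 754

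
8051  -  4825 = 3226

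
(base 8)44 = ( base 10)36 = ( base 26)1a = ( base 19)1H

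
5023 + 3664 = 8687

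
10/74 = 5/37 = 0.14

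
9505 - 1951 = 7554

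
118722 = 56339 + 62383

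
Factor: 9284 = 2^2* 11^1*211^1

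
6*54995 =329970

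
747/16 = 747/16 = 46.69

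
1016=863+153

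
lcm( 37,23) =851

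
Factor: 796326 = 2^1*3^1 * 132721^1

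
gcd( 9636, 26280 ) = 876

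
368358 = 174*2117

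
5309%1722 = 143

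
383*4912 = 1881296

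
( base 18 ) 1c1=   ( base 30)I1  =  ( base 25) LG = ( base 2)1000011101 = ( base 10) 541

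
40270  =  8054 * 5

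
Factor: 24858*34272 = 851933376 =2^6*3^4*  7^1*17^1 * 1381^1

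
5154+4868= 10022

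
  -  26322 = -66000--39678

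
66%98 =66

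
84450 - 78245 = 6205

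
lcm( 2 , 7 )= 14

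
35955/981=3995/109 = 36.65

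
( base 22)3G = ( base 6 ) 214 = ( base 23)3D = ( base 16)52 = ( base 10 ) 82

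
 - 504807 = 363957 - 868764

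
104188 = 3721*28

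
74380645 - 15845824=58534821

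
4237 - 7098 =  -  2861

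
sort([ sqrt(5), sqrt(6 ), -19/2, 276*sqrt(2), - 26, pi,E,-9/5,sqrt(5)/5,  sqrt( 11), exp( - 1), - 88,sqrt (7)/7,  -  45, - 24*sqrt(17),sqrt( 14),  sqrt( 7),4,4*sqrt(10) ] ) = [ - 24*sqrt (17 ), - 88, - 45, - 26, - 19/2, - 9/5 , exp ( - 1),sqrt(7)/7, sqrt( 5)/5,sqrt( 5 ), sqrt (6),sqrt( 7) , E, pi, sqrt(11), sqrt( 14) , 4,4*sqrt(10),276*sqrt( 2 )]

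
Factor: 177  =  3^1 * 59^1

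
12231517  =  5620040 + 6611477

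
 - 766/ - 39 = 19+25/39 = 19.64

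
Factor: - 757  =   - 757^1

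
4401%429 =111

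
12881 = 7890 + 4991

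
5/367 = 5/367 = 0.01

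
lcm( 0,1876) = 0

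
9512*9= 85608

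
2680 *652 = 1747360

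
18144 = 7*2592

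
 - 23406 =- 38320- - 14914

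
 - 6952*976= - 6785152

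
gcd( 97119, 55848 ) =3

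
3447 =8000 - 4553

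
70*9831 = 688170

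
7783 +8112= 15895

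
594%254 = 86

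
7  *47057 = 329399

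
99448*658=65436784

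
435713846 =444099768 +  - 8385922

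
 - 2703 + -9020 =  - 11723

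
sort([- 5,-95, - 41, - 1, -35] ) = [ - 95,  -  41, - 35, - 5, - 1 ]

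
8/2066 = 4/1033 = 0.00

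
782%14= 12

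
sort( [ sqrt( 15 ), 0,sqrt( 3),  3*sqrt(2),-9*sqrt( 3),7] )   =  [ - 9*sqrt( 3 ),0,sqrt( 3) , sqrt( 15 ),3*sqrt( 2) , 7] 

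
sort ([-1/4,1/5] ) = [ - 1/4,1/5]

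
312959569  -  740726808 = - 427767239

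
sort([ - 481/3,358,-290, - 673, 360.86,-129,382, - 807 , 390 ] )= [-807 , - 673,  -  290 , - 481/3,- 129,358 , 360.86,  382, 390]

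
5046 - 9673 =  -4627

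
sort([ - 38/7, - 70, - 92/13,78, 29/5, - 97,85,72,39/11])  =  [ - 97, - 70, - 92/13, - 38/7,  39/11, 29/5, 72 , 78, 85] 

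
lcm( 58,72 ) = 2088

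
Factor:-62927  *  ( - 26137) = 59^1  *443^1*62927^1 = 1644722999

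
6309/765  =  701/85= 8.25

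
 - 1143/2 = -572 + 1/2 = - 571.50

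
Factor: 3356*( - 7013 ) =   -  2^2*839^1*7013^1 =- 23535628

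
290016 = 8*36252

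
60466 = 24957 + 35509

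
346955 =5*69391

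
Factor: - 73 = - 73^1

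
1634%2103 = 1634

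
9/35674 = 9/35674 = 0.00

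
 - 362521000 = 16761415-379282415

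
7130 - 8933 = -1803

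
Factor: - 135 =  - 3^3*5^1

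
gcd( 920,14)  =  2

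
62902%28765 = 5372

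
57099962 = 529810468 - 472710506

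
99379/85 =99379/85 = 1169.16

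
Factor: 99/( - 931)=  - 3^2*7^( - 2 ) * 11^1  *  19^(  -  1 )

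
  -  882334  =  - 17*51902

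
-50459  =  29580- 80039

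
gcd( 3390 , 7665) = 15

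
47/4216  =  47/4216 = 0.01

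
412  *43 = 17716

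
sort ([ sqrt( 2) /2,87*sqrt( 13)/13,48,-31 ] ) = [- 31, sqrt(2 )/2, 87*sqrt( 13 )/13,48] 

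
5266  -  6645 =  - 1379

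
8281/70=118 + 3/10 = 118.30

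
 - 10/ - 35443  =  10/35443 = 0.00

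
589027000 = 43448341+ 545578659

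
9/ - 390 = -1 + 127/130 = -0.02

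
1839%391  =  275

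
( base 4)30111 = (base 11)658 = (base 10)789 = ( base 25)16E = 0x315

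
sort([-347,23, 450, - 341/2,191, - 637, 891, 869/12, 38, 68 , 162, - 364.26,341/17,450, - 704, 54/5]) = [ - 704, - 637 , - 364.26, - 347, - 341/2,54/5,341/17,23,38,68,  869/12,162,191,450,450,891 ] 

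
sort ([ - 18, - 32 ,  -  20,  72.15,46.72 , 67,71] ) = [ - 32, -20, - 18,46.72,67,71,72.15] 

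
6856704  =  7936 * 864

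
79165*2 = 158330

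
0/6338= 0 = 0.00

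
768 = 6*128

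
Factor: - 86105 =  - 5^1*17^1 * 1013^1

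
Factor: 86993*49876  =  2^2*37^1*337^1*86993^1 = 4338862868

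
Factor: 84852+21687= 3^1*17^1*2089^1  =  106539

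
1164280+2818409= 3982689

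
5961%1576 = 1233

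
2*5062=10124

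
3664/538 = 6 + 218/269 = 6.81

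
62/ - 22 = -31/11 = - 2.82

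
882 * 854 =753228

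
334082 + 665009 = 999091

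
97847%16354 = 16077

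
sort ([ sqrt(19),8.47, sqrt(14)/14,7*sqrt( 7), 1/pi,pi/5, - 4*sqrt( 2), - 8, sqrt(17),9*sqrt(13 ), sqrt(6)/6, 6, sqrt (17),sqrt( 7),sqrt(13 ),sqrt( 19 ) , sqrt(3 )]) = [  -  8, - 4*sqrt( 2), sqrt (14)/14, 1/pi, sqrt(6)/6,pi/5 , sqrt( 3 ),sqrt( 7), sqrt( 13 ),sqrt (17 ), sqrt (17), sqrt( 19 ), sqrt( 19) , 6,  8.47,7*sqrt( 7),9*sqrt (13) ]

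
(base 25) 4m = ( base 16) 7A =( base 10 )122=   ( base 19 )68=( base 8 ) 172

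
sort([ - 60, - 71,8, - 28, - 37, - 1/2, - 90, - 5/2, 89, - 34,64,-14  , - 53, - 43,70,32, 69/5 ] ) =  [ - 90, - 71, - 60, - 53, - 43,  -  37, - 34 , - 28 , - 14,-5/2,-1/2,8, 69/5, 32 , 64, 70,89]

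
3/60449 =3/60449 = 0.00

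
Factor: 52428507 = 3^1*373^1*46853^1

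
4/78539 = 4/78539 =0.00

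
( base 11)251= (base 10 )298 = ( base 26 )bc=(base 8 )452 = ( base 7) 604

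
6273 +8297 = 14570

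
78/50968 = 39/25484 = 0.00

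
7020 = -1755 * ( - 4 ) 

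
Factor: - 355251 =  - 3^1 *13^1*9109^1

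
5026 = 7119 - 2093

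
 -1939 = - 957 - 982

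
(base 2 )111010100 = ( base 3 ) 122100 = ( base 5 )3333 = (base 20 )138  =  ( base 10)468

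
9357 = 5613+3744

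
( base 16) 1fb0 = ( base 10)8112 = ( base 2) 1111110110000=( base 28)a9k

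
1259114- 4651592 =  - 3392478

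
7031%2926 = 1179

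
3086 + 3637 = 6723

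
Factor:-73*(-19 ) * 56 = 77672 = 2^3*7^1*19^1*73^1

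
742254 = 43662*17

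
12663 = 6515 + 6148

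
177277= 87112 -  -90165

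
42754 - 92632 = -49878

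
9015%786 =369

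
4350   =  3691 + 659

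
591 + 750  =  1341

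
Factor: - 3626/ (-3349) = 2^1*7^2*17^( - 1 ) * 37^1*197^( - 1)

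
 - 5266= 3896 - 9162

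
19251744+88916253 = 108167997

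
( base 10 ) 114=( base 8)162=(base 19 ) 60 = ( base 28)42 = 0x72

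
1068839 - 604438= 464401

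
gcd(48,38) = 2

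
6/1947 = 2/649 = 0.00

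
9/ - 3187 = - 1 +3178/3187 = - 0.00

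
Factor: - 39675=-3^1*5^2*23^2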